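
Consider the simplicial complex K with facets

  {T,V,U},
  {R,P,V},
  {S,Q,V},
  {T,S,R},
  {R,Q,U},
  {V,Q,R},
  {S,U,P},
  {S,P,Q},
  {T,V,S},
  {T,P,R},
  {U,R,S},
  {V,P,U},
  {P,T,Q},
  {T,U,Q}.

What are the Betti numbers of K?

b_0 = 1, b_1 = 2, b_2 = 1.

Order the vertices as P < Q < R < S < T < U < V. Listing each simplex with vertices in this order, K has dimension 2 with simplices:

  0-simplices (7): P, Q, R, S, T, U, V
  1-simplices (21): PQ, PR, PS, PT, PU, PV, QR, QS, QT, QU, QV, RS, RT, RU, RV, ST, SU, SV, TU, TV, UV
  2-simplices (14): PQS, PQT, PRT, PRV, PSU, PUV, QRU, QRV, QSV, QTU, RST, RSU, STV, TUV

Hence C_0 ≅ Z^7, C_1 ≅ Z^21, C_2 ≅ Z^14.

The boundary map ∂_1: C_1 → C_0 sends each edge [p,q] (with p < q) to q − p. For instance
  ∂TV = V − T.
The resulting 7×21 matrix has rank 6, and its Smith normal form has invariant factors (1,1,1,1,1,1).

Boundary ∂_2: C_2 → C_1 maps a triangle to the signed sum of its edges. For instance
  ∂PUV = UV − PV + PU,
  ∂STV = TV − SV + ST.
The 21×14 boundary matrix has rank 13 and Smith normal form diag(1,1,1,1,1,1,1,1,1,1,1,1,1).

Reading off H_k = ker ∂_k / im ∂_{k+1}:

  H_0: rank C_0 − rank ∂_1 = 7 − 6 = 1, and the invariant factors of ∂_1 are all 1, so H_0 ≅ Z.
  H_1: rank ker ∂_1 − rank ∂_2 = (21 − 6) − 13 = 2, and the invariant factors of ∂_2 are all 1, so H_1 ≅ Z^2.
  H_2: rank ker ∂_2 − rank ∂_3 = (14 − 13) − 0 = 1, and there is no ∂_3, so H_2 ≅ Z.

As a check, the Euler characteristic is 7 − 21 + 14 = 0, which agrees with 1 − 2 + 1 = 0.

Hence the Betti numbers are b_0 = 1, b_1 = 2, b_2 = 1.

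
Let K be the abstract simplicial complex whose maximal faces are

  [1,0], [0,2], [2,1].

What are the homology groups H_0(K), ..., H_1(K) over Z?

H_0 = Z,  H_1 = Z.

Order the vertices as 0 < 1 < 2. Listing each simplex with vertices in this order, K has dimension 1 with simplices:

  0-simplices (3): [0], [1], [2]
  1-simplices (3): [0,1], [0,2], [1,2]

giving chain groups C_0 ≅ Z^3, C_1 ≅ Z^3.

Boundary ∂_1: C_1 → C_0 is given by ∂[p,q] = [q] − [p]. For instance
  ∂[0,2] = [2] − [0].
The resulting 3×3 matrix has rank 2, and its Smith normal form has invariant factors (1,1).

Reading off H_k = ker ∂_k / im ∂_{k+1}:

  H_0: rank C_0 − rank ∂_1 = 3 − 2 = 1, and the invariant factors of ∂_1 are all 1, so H_0 ≅ Z.
  H_1: rank ker ∂_1 − rank ∂_2 = (3 − 2) − 0 = 1, and there is no ∂_2, so H_1 ≅ Z.

As a check, the Euler characteristic is 3 − 3 = 0, which agrees with 1 − 1 = 0.
(K is a triangulation of the circle S^1.)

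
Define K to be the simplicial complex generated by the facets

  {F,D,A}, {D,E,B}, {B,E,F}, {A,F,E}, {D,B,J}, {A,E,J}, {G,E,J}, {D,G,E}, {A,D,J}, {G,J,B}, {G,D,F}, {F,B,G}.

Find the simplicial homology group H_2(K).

H_2 = 0.

Take the total order A < B < D < E < F < G < J on the vertex set. Then K (dimension 2) consists of the simplices:

  0-simplices (7): A, B, D, E, F, G, J
  1-simplices (18): AD, AE, AF, AJ, BD, BE, BF, BG, BJ, DE, DF, DG, DJ, EF, EG, EJ, FG, GJ
  2-simplices (12): ADF, ADJ, AEF, AEJ, BDE, BDJ, BEF, BFG, BGJ, DEG, DFG, EGJ

giving chain groups C_0 ≅ Z^7, C_1 ≅ Z^18, C_2 ≅ Z^12.

∂_1: C_1 → C_0 is given by ∂[p,q] = [q] − [p]. For instance
  ∂BJ = J − B.
The resulting 7×18 matrix has rank 6, and its Smith normal form has invariant factors (1,1,1,1,1,1).

Boundary ∂_2: C_2 → C_1 sends each 2-simplex [p,q,r] to [q,r] − [p,r] + [p,q]. For instance
  ∂DFG = FG − DG + DF,
  ∂BEF = EF − BF + BE.
This gives a 18×12 integer matrix of rank 12; reducing to Smith normal form yields diagonal entries (1,1,1,1,1,1,1,1,1,1,1,2).

From H_k ≅ ker(∂_k) / im(∂_{k+1}) we obtain:

  H_2: rank ker ∂_2 − rank ∂_3 = (12 − 12) − 0 = 0, and there is no ∂_3, so H_2 ≅ 0.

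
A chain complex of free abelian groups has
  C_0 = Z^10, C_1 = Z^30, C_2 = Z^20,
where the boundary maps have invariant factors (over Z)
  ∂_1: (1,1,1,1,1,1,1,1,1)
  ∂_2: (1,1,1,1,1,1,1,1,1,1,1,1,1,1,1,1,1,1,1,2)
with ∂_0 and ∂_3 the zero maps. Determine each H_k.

H_0 = Z,  H_1 = Z ⊕ Z/2,  H_2 = 0.

H_0: b_0 = 10 − 0 − 9 = 1; torsion from ∂_1 factors > 1: none. So H_0 = Z.
H_1: b_1 = 30 − 9 − 20 = 1; torsion from ∂_2 factors > 1: [2]. So H_1 = Z ⊕ Z/2.
H_2: b_2 = 20 − 20 − 0 = 0; torsion from ∂_3 factors > 1: none. So H_2 = 0.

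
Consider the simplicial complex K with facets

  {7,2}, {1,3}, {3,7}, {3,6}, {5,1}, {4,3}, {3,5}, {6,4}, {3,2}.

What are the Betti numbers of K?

b_0 = 1, b_1 = 3.

We work with the vertex ordering 1 < 2 < 3 < 4 < 5 < 6 < 7. The simplices of K, each written with vertices in increasing order, are:

  0-simplices (7): [1], [2], [3], [4], [5], [6], [7]
  1-simplices (9): [1,3], [1,5], [2,3], [2,7], [3,4], [3,5], [3,6], [3,7], [4,6]

so the chain groups are C_0 ≅ Z^7, C_1 ≅ Z^9.

Boundary ∂_1: C_1 → C_0 sends each edge [p,q] (with p < q) to q − p.
This gives a 7×9 integer matrix of rank 6; reducing to Smith normal form yields diagonal entries (1,1,1,1,1,1).

Now H_k = ker ∂_k / im ∂_{k+1}, so:

  H_0: rank C_0 − rank ∂_1 = 7 − 6 = 1, and the invariant factors of ∂_1 are all 1, so H_0 ≅ Z.
  H_1: rank ker ∂_1 − rank ∂_2 = (9 − 6) − 0 = 3, and there is no ∂_2, so H_1 ≅ Z^3.

Hence the Betti numbers are b_0 = 1, b_1 = 3.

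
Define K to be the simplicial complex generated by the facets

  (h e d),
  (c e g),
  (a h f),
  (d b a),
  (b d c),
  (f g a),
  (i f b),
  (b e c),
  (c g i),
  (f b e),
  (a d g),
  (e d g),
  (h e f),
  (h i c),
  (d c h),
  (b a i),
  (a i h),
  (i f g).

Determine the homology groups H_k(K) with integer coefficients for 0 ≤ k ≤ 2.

H_0 = Z,  H_1 = Z ⊕ Z/2Z,  H_2 = 0.

Order the vertices as a < b < c < d < e < f < g < h < i. Listing each simplex with vertices in this order, K has dimension 2 with simplices:

  0-simplices (9): a, b, c, d, e, f, g, h, i
  1-simplices (27): ab, ad, af, ag, ah, ai, bc, bd, be, bf, bi, cd, ce, cg, ch, ci, de, dg, dh, ef, eg, eh, fg, fh, fi, gi, hi
  2-simplices (18): abd, abi, adg, afg, afh, ahi, bcd, bce, bef, bfi, cdh, ceg, cgi, chi, deg, deh, efh, fgi

so the chain groups are C_0 ≅ Z^9, C_1 ≅ Z^27, C_2 ≅ Z^18.

∂_1: C_1 → C_0 sends each edge [p,q] (with p < q) to q − p. For instance
  ∂ai = i − a.
This gives a 9×27 integer matrix of rank 8; reducing to Smith normal form yields diagonal entries (1,1,1,1,1,1,1,1).

Boundary ∂_2: C_2 → C_1 acts by ∂[p,q,r] = [q,r] − [p,r] + [p,q]. For instance
  ∂abd = bd − ad + ab,
  ∂fgi = gi − fi + fg.
The 27×18 boundary matrix has rank 18 and Smith normal form diag(1,1,1,1,1,1,1,1,1,1,1,1,1,1,1,1,1,2).

Now H_k = ker ∂_k / im ∂_{k+1}, so:

  H_0: rank C_0 − rank ∂_1 = 9 − 8 = 1, and the invariant factors of ∂_1 are all 1, so H_0 ≅ Z.
  H_1: rank ker ∂_1 − rank ∂_2 = (27 − 8) − 18 = 1, and ∂_2 has invariant factor 2 > 1, so H_1 ≅ Z ⊕ Z/2Z.
  H_2: rank ker ∂_2 − rank ∂_3 = (18 − 18) − 0 = 0, and there is no ∂_3, so H_2 ≅ 0.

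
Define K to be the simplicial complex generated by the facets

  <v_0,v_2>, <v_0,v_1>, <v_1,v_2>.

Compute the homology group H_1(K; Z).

H_1 ≅ Z.

Fix the vertex order v_0 < v_1 < v_2 and write every simplex with vertices in increasing order. Then dim K = 1 and the simplices of K are:

  0-simplices (3): [v_0], [v_1], [v_2]
  1-simplices (3): [v_0,v_1], [v_0,v_2], [v_1,v_2]

Hence C_0 ≅ Z^3, C_1 ≅ Z^3.

∂_1: C_1 → C_0 is given by ∂[p,q] = [q] − [p].
The resulting 3×3 matrix has rank 2, and its Smith normal form has invariant factors (1,1).

Computing H_k = (kernel of ∂_k) / (image of ∂_{k+1}):

  H_1: rank ker ∂_1 − rank ∂_2 = (3 − 2) − 0 = 1, and there is no ∂_2, so H_1 ≅ Z.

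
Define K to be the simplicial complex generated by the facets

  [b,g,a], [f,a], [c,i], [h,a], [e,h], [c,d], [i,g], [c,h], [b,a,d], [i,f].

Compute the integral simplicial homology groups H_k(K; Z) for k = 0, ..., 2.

H_0 ≅ Z,  H_1 ≅ Z^3,  H_2 = 0.

K has 9 vertices, 13 edges, 2 triangles.
rank ∂_0 = 0, rank ∂_1 = 8 ⇒ b_0 = 9 − 0 − 8 = 1; all invariant factors of ∂_1 are 1 so no torsion. So H_0 = Z.
rank ∂_1 = 8, rank ∂_2 = 2 ⇒ b_1 = 13 − 8 − 2 = 3; all invariant factors of ∂_2 are 1 so no torsion. So H_1 = Z^3.
rank ∂_2 = 2, rank ∂_3 = 0 ⇒ b_2 = 2 − 2 − 0 = 0. So H_2 = 0.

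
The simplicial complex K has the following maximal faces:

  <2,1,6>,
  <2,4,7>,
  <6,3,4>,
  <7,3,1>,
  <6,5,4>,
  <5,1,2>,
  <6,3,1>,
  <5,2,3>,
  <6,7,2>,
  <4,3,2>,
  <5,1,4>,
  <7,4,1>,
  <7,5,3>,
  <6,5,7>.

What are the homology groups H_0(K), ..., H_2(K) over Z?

Take the total order 1 < 2 < 3 < 4 < 5 < 6 < 7 on the vertex set. Then K (dimension 2) consists of the simplices:

  0-simplices (7): [1], [2], [3], [4], [5], [6], [7]
  1-simplices (21): [1,2], [1,3], [1,4], [1,5], [1,6], [1,7], [2,3], [2,4], [2,5], [2,6], [2,7], [3,4], [3,5], [3,6], [3,7], [4,5], [4,6], [4,7], [5,6], [5,7], [6,7]
  2-simplices (14): [1,2,5], [1,2,6], [1,3,6], [1,3,7], [1,4,5], [1,4,7], [2,3,4], [2,3,5], [2,4,7], [2,6,7], [3,4,6], [3,5,7], [4,5,6], [5,6,7]

so the chain groups are C_0 ≅ Z^7, C_1 ≅ Z^21, C_2 ≅ Z^14.

∂_1: C_1 → C_0 sends each edge [p,q] (with p < q) to q − p.
This gives a 7×21 integer matrix of rank 6; reducing to Smith normal form yields diagonal entries (1,1,1,1,1,1).

The boundary map ∂_2: C_2 → C_1 sends each 2-simplex [p,q,r] to [q,r] − [p,r] + [p,q]. For instance
  ∂[1,4,5] = [4,5] − [1,5] + [1,4],
  ∂[3,4,6] = [4,6] − [3,6] + [3,4].
This gives a 21×14 integer matrix of rank 13; reducing to Smith normal form yields diagonal entries (1,1,1,1,1,1,1,1,1,1,1,1,1).

Reading off H_k = ker ∂_k / im ∂_{k+1}:

  H_0: rank C_0 − rank ∂_1 = 7 − 6 = 1, and the invariant factors of ∂_1 are all 1, so H_0 ≅ Z.
  H_1: rank ker ∂_1 − rank ∂_2 = (21 − 6) − 13 = 2, and the invariant factors of ∂_2 are all 1, so H_1 ≅ Z^2.
  H_2: rank ker ∂_2 − rank ∂_3 = (14 − 13) − 0 = 1, and there is no ∂_3, so H_2 ≅ Z.

H_0 ≅ Z,  H_1 ≅ Z^2,  H_2 ≅ Z.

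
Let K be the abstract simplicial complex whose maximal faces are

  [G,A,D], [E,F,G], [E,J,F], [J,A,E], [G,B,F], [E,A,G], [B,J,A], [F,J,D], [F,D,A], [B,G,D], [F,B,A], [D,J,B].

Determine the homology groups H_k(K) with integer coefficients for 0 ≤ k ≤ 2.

H_0 = Z,  H_1 = Z/2Z,  H_2 = 0.

Fix the vertex order A < B < D < E < F < G < J and write every simplex with vertices in increasing order. Then dim K = 2 and the simplices of K are:

  0-simplices (7): A, B, D, E, F, G, J
  1-simplices (18): AB, AD, AE, AF, AG, AJ, BD, BF, BG, BJ, DF, DG, DJ, EF, EG, EJ, FG, FJ
  2-simplices (12): ABF, ABJ, ADF, ADG, AEG, AEJ, BDG, BDJ, BFG, DFJ, EFG, EFJ

giving chain groups C_0 ≅ Z^7, C_1 ≅ Z^18, C_2 ≅ Z^12.

The boundary map ∂_1: C_1 → C_0 is given by ∂[p,q] = [q] − [p].
As a 7×18 matrix over Z this has rank 6, with invariant factors (1,1,1,1,1,1).

Boundary ∂_2: C_2 → C_1 maps a triangle to the signed sum of its edges. For instance
  ∂EFJ = FJ − EJ + EF,
  ∂AEG = EG − AG + AE.
The resulting 18×12 matrix has rank 12, and its Smith normal form has invariant factors (1,1,1,1,1,1,1,1,1,1,1,2).

Reading off H_k = ker ∂_k / im ∂_{k+1}:

  H_0: rank C_0 − rank ∂_1 = 7 − 6 = 1, and the invariant factors of ∂_1 are all 1, so H_0 = Z.
  H_1: rank ker ∂_1 − rank ∂_2 = (18 − 6) − 12 = 0, and ∂_2 has invariant factor 2 > 1, so H_1 = Z/2Z.
  H_2: rank ker ∂_2 − rank ∂_3 = (12 − 12) − 0 = 0, and there is no ∂_3, so H_2 = 0.

As a check, the Euler characteristic is 7 − 18 + 12 = 1, which agrees with 1 − 0 + 0 = 1.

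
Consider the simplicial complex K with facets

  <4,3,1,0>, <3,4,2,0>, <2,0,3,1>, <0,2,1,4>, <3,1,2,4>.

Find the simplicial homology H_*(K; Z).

Take the total order 0 < 1 < 2 < 3 < 4 on the vertex set. Then K (dimension 3) consists of the simplices:

  0-simplices (5): [0], [1], [2], [3], [4]
  1-simplices (10): [0,1], [0,2], [0,3], [0,4], [1,2], [1,3], [1,4], [2,3], [2,4], [3,4]
  2-simplices (10): [0,1,2], [0,1,3], [0,1,4], [0,2,3], [0,2,4], [0,3,4], [1,2,3], [1,2,4], [1,3,4], [2,3,4]
  3-simplices (5): [0,1,2,3], [0,1,2,4], [0,1,3,4], [0,2,3,4], [1,2,3,4]

so the chain groups are C_0 ≅ Z^5, C_1 ≅ Z^10, C_2 ≅ Z^10, C_3 ≅ Z^5.

Boundary ∂_1: C_1 → C_0 is given by ∂[p,q] = [q] − [p].
As a 5×10 matrix over Z this has rank 4, with invariant factors (1,1,1,1).

∂_2: C_2 → C_1 maps a triangle to the signed sum of its edges. For instance
  ∂[1,2,3] = [2,3] − [1,3] + [1,2],
  ∂[0,2,3] = [2,3] − [0,3] + [0,2].
This gives a 10×10 integer matrix of rank 6; reducing to Smith normal form yields diagonal entries (1,1,1,1,1,1).

Boundary ∂_3: C_3 → C_2 sends each 3-simplex σ to the alternating sum Σ_i (−1)^i (σ with its i-th vertex removed). For instance
  ∂[0,1,2,4] = [1,2,4] − [0,2,4] + [0,1,4] − [0,1,2],
  ∂[0,1,2,3] = [1,2,3] − [0,2,3] + [0,1,3] − [0,1,2].
The 10×5 boundary matrix has rank 4 and Smith normal form diag(1,1,1,1).

Now H_k = ker ∂_k / im ∂_{k+1}, so:

  H_0: rank C_0 − rank ∂_1 = 5 − 4 = 1, and the invariant factors of ∂_1 are all 1, so H_0 = Z.
  H_1: rank ker ∂_1 − rank ∂_2 = (10 − 4) − 6 = 0, and the invariant factors of ∂_2 are all 1, so H_1 = 0.
  H_2: rank ker ∂_2 − rank ∂_3 = (10 − 6) − 4 = 0, and the invariant factors of ∂_3 are all 1, so H_2 = 0.
  H_3: rank ker ∂_3 − rank ∂_4 = (5 − 4) − 0 = 1, and there is no ∂_4, so H_3 = Z.

(K is a triangulation of the 3-sphere S^3.)

H_0 = Z,  H_1 = 0,  H_2 = 0,  H_3 = Z.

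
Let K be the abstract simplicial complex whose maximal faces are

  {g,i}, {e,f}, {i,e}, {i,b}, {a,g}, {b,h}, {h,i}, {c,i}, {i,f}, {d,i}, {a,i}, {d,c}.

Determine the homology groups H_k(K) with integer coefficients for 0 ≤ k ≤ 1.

H_0 ≅ Z,  H_1 ≅ Z^4.

Take the total order a < b < c < d < e < f < g < h < i on the vertex set. Then K (dimension 1) consists of the simplices:

  0-simplices (9): a, b, c, d, e, f, g, h, i
  1-simplices (12): ag, ai, bh, bi, cd, ci, di, ef, ei, fi, gi, hi

so the chain groups are C_0 ≅ Z^9, C_1 ≅ Z^12.

Boundary ∂_1: C_1 → C_0 is given by ∂[p,q] = [q] − [p].
This gives a 9×12 integer matrix of rank 8; reducing to Smith normal form yields diagonal entries (1,1,1,1,1,1,1,1).

Computing H_k = (kernel of ∂_k) / (image of ∂_{k+1}):

  H_0: rank C_0 − rank ∂_1 = 9 − 8 = 1, and the invariant factors of ∂_1 are all 1, so H_0 ≅ Z.
  H_1: rank ker ∂_1 − rank ∂_2 = (12 − 8) − 0 = 4, and there is no ∂_2, so H_1 ≅ Z^4.

As a check, the Euler characteristic is 9 − 12 = -3, which agrees with 1 − 4 = -3.
(K is a triangulation of a wedge of 4 circles.)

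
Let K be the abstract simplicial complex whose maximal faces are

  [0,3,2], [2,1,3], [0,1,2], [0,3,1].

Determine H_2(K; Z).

Fix the vertex order 0 < 1 < 2 < 3 and write every simplex with vertices in increasing order. Then dim K = 2 and the simplices of K are:

  0-simplices (4): [0], [1], [2], [3]
  1-simplices (6): [0,1], [0,2], [0,3], [1,2], [1,3], [2,3]
  2-simplices (4): [0,1,2], [0,1,3], [0,2,3], [1,2,3]

Hence C_0 ≅ Z^4, C_1 ≅ Z^6, C_2 ≅ Z^4.

The boundary map ∂_1: C_1 → C_0 sends each edge [p,q] (with p < q) to q − p. For instance
  ∂[2,3] = [3] − [2].
As a 4×6 matrix over Z this has rank 3, with invariant factors (1,1,1).

The boundary map ∂_2: C_2 → C_1 sends each 2-simplex [p,q,r] to [q,r] − [p,r] + [p,q]. For instance
  ∂[0,1,2] = [1,2] − [0,2] + [0,1],
  ∂[0,1,3] = [1,3] − [0,3] + [0,1].
The resulting 6×4 matrix has rank 3, and its Smith normal form has invariant factors (1,1,1).

From H_k ≅ ker(∂_k) / im(∂_{k+1}) we obtain:

  H_2: rank ker ∂_2 − rank ∂_3 = (4 − 3) − 0 = 1, and there is no ∂_3, so H_2 = Z.

H_2 ≅ Z.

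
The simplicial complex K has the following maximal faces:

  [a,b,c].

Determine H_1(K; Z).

H_1 = 0.

Order the vertices as a < b < c. Listing each simplex with vertices in this order, K has dimension 2 with simplices:

  0-simplices (3): a, b, c
  1-simplices (3): ab, ac, bc
  2-simplices (1): abc

giving chain groups C_0 ≅ Z^3, C_1 ≅ Z^3, C_2 ≅ Z^1.

∂_1: C_1 → C_0 maps an edge to its endpoints' difference, ∂[p,q] = q − p. For instance
  ∂ac = c − a.
The resulting 3×3 matrix has rank 2, and its Smith normal form has invariant factors (1,1).

Boundary ∂_2: C_2 → C_1 acts by ∂[p,q,r] = [q,r] − [p,r] + [p,q]. For instance
  ∂abc = bc − ac + ab.
As a 3×1 matrix over Z this has rank 1, with invariant factors (1).

Computing H_k = (kernel of ∂_k) / (image of ∂_{k+1}):

  H_1: rank ker ∂_1 − rank ∂_2 = (3 − 2) − 1 = 0, and the invariant factors of ∂_2 are all 1, so H_1 ≅ 0.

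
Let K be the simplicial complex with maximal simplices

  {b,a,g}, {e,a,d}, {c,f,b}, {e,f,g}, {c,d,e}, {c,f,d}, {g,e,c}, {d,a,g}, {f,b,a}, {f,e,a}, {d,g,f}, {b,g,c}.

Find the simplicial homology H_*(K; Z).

Order the vertices as a < b < c < d < e < f < g. Listing each simplex with vertices in this order, K has dimension 2 with simplices:

  0-simplices (7): a, b, c, d, e, f, g
  1-simplices (18): ab, ad, ae, af, ag, bc, bf, bg, cd, ce, cf, cg, de, df, dg, ef, eg, fg
  2-simplices (12): abf, abg, ade, adg, aef, bcf, bcg, cde, cdf, ceg, dfg, efg

so the chain groups are C_0 ≅ Z^7, C_1 ≅ Z^18, C_2 ≅ Z^12.

The boundary map ∂_1: C_1 → C_0 is given by ∂[p,q] = [q] − [p]. For instance
  ∂dg = g − d.
The 7×18 boundary matrix has rank 6 and Smith normal form diag(1,1,1,1,1,1).

The boundary map ∂_2: C_2 → C_1 sends each 2-simplex [p,q,r] to [q,r] − [p,r] + [p,q]. For instance
  ∂cde = de − ce + cd,
  ∂aef = ef − af + ae.
The resulting 18×12 matrix has rank 12, and its Smith normal form has invariant factors (1,1,1,1,1,1,1,1,1,1,1,2).

Now H_k = ker ∂_k / im ∂_{k+1}, so:

  H_0: rank C_0 − rank ∂_1 = 7 − 6 = 1, and the invariant factors of ∂_1 are all 1, so H_0 = Z.
  H_1: rank ker ∂_1 − rank ∂_2 = (18 − 6) − 12 = 0, and ∂_2 has invariant factor 2 > 1, so H_1 = Z/2.
  H_2: rank ker ∂_2 − rank ∂_3 = (12 − 12) − 0 = 0, and there is no ∂_3, so H_2 = 0.

H_0 ≅ Z,  H_1 ≅ Z/2,  H_2 = 0.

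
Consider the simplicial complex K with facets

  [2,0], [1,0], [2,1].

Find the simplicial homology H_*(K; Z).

H_0 ≅ Z,  H_1 ≅ Z.

K has 3 vertices, 3 edges.
rank ∂_0 = 0, rank ∂_1 = 2 ⇒ b_0 = 3 − 0 − 2 = 1; all invariant factors of ∂_1 are 1 so no torsion. So H_0 ≅ Z.
rank ∂_1 = 2, rank ∂_2 = 0 ⇒ b_1 = 3 − 2 − 0 = 1. So H_1 ≅ Z.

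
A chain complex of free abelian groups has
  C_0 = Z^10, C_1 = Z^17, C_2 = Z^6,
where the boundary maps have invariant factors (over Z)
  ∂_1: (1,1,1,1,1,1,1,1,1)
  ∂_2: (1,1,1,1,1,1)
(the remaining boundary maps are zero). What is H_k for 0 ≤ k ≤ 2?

H_0 ≅ Z,  H_1 ≅ Z^2,  H_2 = 0.

H_0: b_0 = 10 − 0 − 9 = 1; torsion from ∂_1 factors > 1: none. So H_0 ≅ Z.
H_1: b_1 = 17 − 9 − 6 = 2; torsion from ∂_2 factors > 1: none. So H_1 ≅ Z^2.
H_2: b_2 = 6 − 6 − 0 = 0; torsion from ∂_3 factors > 1: none. So H_2 ≅ 0.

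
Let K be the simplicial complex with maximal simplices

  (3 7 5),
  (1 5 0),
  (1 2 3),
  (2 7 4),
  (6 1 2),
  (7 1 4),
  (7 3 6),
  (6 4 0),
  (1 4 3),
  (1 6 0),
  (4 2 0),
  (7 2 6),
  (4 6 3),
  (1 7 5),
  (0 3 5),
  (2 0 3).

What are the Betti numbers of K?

Take the total order 0 < 1 < 2 < 3 < 4 < 5 < 6 < 7 on the vertex set. Then K (dimension 2) consists of the simplices:

  0-simplices (8): [0], [1], [2], [3], [4], [5], [6], [7]
  1-simplices (24): (24 of them)
  2-simplices (16): [0,1,5], [0,1,6], [0,2,3], [0,2,4], [0,3,5], [0,4,6], [1,2,3], [1,2,6], [1,3,4], [1,4,7], [1,5,7], [2,4,7], [2,6,7], [3,4,6], [3,5,7], [3,6,7]

Hence C_0 ≅ Z^8, C_1 ≅ Z^24, C_2 ≅ Z^16.

The boundary map ∂_1: C_1 → C_0 sends each edge [p,q] (with p < q) to q − p.
This gives a 8×24 integer matrix of rank 7; reducing to Smith normal form yields diagonal entries (1,1,1,1,1,1,1).

The boundary map ∂_2: C_2 → C_1 sends each 2-simplex [p,q,r] to [q,r] − [p,r] + [p,q]. For instance
  ∂[0,4,6] = [4,6] − [0,6] + [0,4],
  ∂[1,4,7] = [4,7] − [1,7] + [1,4].
As a 24×16 matrix over Z this has rank 15, with invariant factors (1,1,1,1,1,1,1,1,1,1,1,1,1,1,1).

Now H_k = ker ∂_k / im ∂_{k+1}, so:

  H_0: rank C_0 − rank ∂_1 = 8 − 7 = 1, and the invariant factors of ∂_1 are all 1, so H_0 = Z.
  H_1: rank ker ∂_1 − rank ∂_2 = (24 − 7) − 15 = 2, and the invariant factors of ∂_2 are all 1, so H_1 = Z^2.
  H_2: rank ker ∂_2 − rank ∂_3 = (16 − 15) − 0 = 1, and there is no ∂_3, so H_2 = Z.

As a check, the Euler characteristic is 8 − 24 + 16 = 0, which agrees with 1 − 2 + 1 = 0.
(K is a triangulation of the torus T^2.)

Hence the Betti numbers are b_0 = 1, b_1 = 2, b_2 = 1.

b_0 = 1, b_1 = 2, b_2 = 1.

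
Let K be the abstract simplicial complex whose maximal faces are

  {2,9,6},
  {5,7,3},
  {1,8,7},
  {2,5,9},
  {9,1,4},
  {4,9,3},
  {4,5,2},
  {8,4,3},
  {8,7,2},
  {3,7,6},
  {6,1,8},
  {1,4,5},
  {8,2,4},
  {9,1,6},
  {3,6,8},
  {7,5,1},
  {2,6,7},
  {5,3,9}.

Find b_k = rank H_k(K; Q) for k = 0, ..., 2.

b_0 = 1, b_1 = 1, b_2 = 0.

Take the total order 1 < 2 < 3 < 4 < 5 < 6 < 7 < 8 < 9 on the vertex set. Then K (dimension 2) consists of the simplices:

  0-simplices (9): [1], [2], [3], [4], [5], [6], [7], [8], [9]
  1-simplices (27): (27 of them)
  2-simplices (18): [1,4,5], [1,4,9], [1,5,7], [1,6,8], [1,6,9], [1,7,8], [2,4,5], [2,4,8], [2,5,9], [2,6,7], [2,6,9], [2,7,8], [3,4,8], [3,4,9], [3,5,7], [3,5,9], [3,6,7], [3,6,8]

so the chain groups are C_0 ≅ Z^9, C_1 ≅ Z^27, C_2 ≅ Z^18.

Boundary ∂_1: C_1 → C_0 is given by ∂[p,q] = [q] − [p].
This gives a 9×27 integer matrix of rank 8; reducing to Smith normal form yields diagonal entries (1,1,1,1,1,1,1,1).

Boundary ∂_2: C_2 → C_1 sends each 2-simplex [p,q,r] to [q,r] − [p,r] + [p,q]. For instance
  ∂[2,7,8] = [7,8] − [2,8] + [2,7],
  ∂[1,6,9] = [6,9] − [1,9] + [1,6].
As a 27×18 matrix over Z this has rank 18, with invariant factors (1,1,1,1,1,1,1,1,1,1,1,1,1,1,1,1,1,2).

From H_k ≅ ker(∂_k) / im(∂_{k+1}) we obtain:

  H_0: rank C_0 − rank ∂_1 = 9 − 8 = 1, and the invariant factors of ∂_1 are all 1, so H_0 ≅ Z.
  H_1: rank ker ∂_1 − rank ∂_2 = (27 − 8) − 18 = 1, and ∂_2 has invariant factor 2 > 1, so H_1 ≅ Z ⊕ Z/2.
  H_2: rank ker ∂_2 − rank ∂_3 = (18 − 18) − 0 = 0, and there is no ∂_3, so H_2 ≅ 0.

Hence the Betti numbers are b_0 = 1, b_1 = 1, b_2 = 0.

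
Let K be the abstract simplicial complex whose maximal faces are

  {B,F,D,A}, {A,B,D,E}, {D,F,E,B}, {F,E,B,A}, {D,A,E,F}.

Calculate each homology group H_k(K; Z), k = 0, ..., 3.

H_0 = Z,  H_1 = 0,  H_2 = 0,  H_3 = Z.

K has 5 vertices, 10 edges, 10 triangles, 5 3-simplices.
rank ∂_0 = 0, rank ∂_1 = 4 ⇒ b_0 = 5 − 0 − 4 = 1; all invariant factors of ∂_1 are 1 so no torsion. So H_0 = Z.
rank ∂_1 = 4, rank ∂_2 = 6 ⇒ b_1 = 10 − 4 − 6 = 0; all invariant factors of ∂_2 are 1 so no torsion. So H_1 = 0.
rank ∂_2 = 6, rank ∂_3 = 4 ⇒ b_2 = 10 − 6 − 4 = 0; all invariant factors of ∂_3 are 1 so no torsion. So H_2 = 0.
rank ∂_3 = 4, rank ∂_4 = 0 ⇒ b_3 = 5 − 4 − 0 = 1. So H_3 = Z.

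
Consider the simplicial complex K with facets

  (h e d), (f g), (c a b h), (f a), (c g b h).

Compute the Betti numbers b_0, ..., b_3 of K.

b_0 = 1, b_1 = 1, b_2 = 0, b_3 = 0.

We work with the vertex ordering a < b < c < d < e < f < g < h. The simplices of K, each written with vertices in increasing order, are:

  0-simplices (8): a, b, c, d, e, f, g, h
  1-simplices (14): ab, ac, af, ah, bc, bg, bh, cg, ch, de, dh, eh, fg, gh
  2-simplices (8): abc, abh, ach, bcg, bch, bgh, cgh, deh
  3-simplices (2): abch, bcgh

giving chain groups C_0 ≅ Z^8, C_1 ≅ Z^14, C_2 ≅ Z^8, C_3 ≅ Z^2.

The boundary map ∂_1: C_1 → C_0 maps an edge to its endpoints' difference, ∂[p,q] = q − p. For instance
  ∂gh = h − g.
This gives a 8×14 integer matrix of rank 7; reducing to Smith normal form yields diagonal entries (1,1,1,1,1,1,1).

The boundary map ∂_2: C_2 → C_1 acts by ∂[p,q,r] = [q,r] − [p,r] + [p,q]. For instance
  ∂abc = bc − ac + ab,
  ∂cgh = gh − ch + cg.
As a 14×8 matrix over Z this has rank 6, with invariant factors (1,1,1,1,1,1).

∂_3: C_3 → C_2 sends each 3-simplex σ to the alternating sum Σ_i (−1)^i (σ with its i-th vertex removed). For instance
  ∂bcgh = cgh − bgh + bch − bcg,
  ∂abch = bch − ach + abh − abc.
This gives a 8×2 integer matrix of rank 2; reducing to Smith normal form yields diagonal entries (1,1).

Reading off H_k = ker ∂_k / im ∂_{k+1}:

  H_0: rank C_0 − rank ∂_1 = 8 − 7 = 1, and the invariant factors of ∂_1 are all 1, so H_0 ≅ Z.
  H_1: rank ker ∂_1 − rank ∂_2 = (14 − 7) − 6 = 1, and the invariant factors of ∂_2 are all 1, so H_1 ≅ Z.
  H_2: rank ker ∂_2 − rank ∂_3 = (8 − 6) − 2 = 0, and the invariant factors of ∂_3 are all 1, so H_2 ≅ 0.
  H_3: rank ker ∂_3 − rank ∂_4 = (2 − 2) − 0 = 0, and there is no ∂_4, so H_3 ≅ 0.

As a check, the Euler characteristic is 8 − 14 + 8 − 2 = 0, which agrees with 1 − 1 + 0 − 0 = 0.

Hence the Betti numbers are b_0 = 1, b_1 = 1, b_2 = 0, b_3 = 0.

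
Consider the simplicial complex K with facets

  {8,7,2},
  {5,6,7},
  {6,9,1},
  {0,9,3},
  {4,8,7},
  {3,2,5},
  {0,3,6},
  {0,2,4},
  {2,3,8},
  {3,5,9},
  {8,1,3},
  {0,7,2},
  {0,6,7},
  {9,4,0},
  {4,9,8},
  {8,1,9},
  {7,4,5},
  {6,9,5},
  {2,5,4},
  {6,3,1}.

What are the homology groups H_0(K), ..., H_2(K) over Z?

H_0 = Z,  H_1 = Z ⊕ Z/2,  H_2 = 0.

Fix the vertex order 0 < 1 < 2 < 3 < 4 < 5 < 6 < 7 < 8 < 9 and write every simplex with vertices in increasing order. Then dim K = 2 and the simplices of K are:

  0-simplices (10): [0], [1], [2], [3], [4], [5], [6], [7], [8], [9]
  1-simplices (30): (30 of them)
  2-simplices (20): (20 of them)

giving chain groups C_0 ≅ Z^10, C_1 ≅ Z^30, C_2 ≅ Z^20.

Boundary ∂_1: C_1 → C_0 maps an edge to its endpoints' difference, ∂[p,q] = q − p. For instance
  ∂[0,6] = [6] − [0].
The resulting 10×30 matrix has rank 9, and its Smith normal form has invariant factors (1,1,1,1,1,1,1,1,1).

The boundary map ∂_2: C_2 → C_1 sends each 2-simplex [p,q,r] to [q,r] − [p,r] + [p,q]. For instance
  ∂[0,4,9] = [4,9] − [0,9] + [0,4],
  ∂[1,3,6] = [3,6] − [1,6] + [1,3].
The 30×20 boundary matrix has rank 20 and Smith normal form diag(1,1,1,1,1,1,1,1,1,1,1,1,1,1,1,1,1,1,1,2).

From H_k ≅ ker(∂_k) / im(∂_{k+1}) we obtain:

  H_0: rank C_0 − rank ∂_1 = 10 − 9 = 1, and the invariant factors of ∂_1 are all 1, so H_0 = Z.
  H_1: rank ker ∂_1 − rank ∂_2 = (30 − 9) − 20 = 1, and ∂_2 has invariant factor 2 > 1, so H_1 = Z ⊕ Z/2.
  H_2: rank ker ∂_2 − rank ∂_3 = (20 − 20) − 0 = 0, and there is no ∂_3, so H_2 = 0.

As a check, the Euler characteristic is 10 − 30 + 20 = 0, which agrees with 1 − 1 + 0 = 0.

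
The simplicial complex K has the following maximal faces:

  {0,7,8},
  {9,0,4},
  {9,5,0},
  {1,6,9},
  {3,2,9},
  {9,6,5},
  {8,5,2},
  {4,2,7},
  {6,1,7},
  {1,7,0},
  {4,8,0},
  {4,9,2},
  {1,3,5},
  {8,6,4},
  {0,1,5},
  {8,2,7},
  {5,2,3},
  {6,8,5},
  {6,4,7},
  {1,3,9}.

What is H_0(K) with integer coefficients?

H_0 ≅ Z.

Order the vertices as 0 < 1 < 2 < 3 < 4 < 5 < 6 < 7 < 8 < 9. Listing each simplex with vertices in this order, K has dimension 2 with simplices:

  0-simplices (10): [0], [1], [2], [3], [4], [5], [6], [7], [8], [9]
  1-simplices (30): (30 of them)
  2-simplices (20): (20 of them)

so the chain groups are C_0 ≅ Z^10, C_1 ≅ Z^30, C_2 ≅ Z^20.

Boundary ∂_1: C_1 → C_0 maps an edge to its endpoints' difference, ∂[p,q] = q − p.
As a 10×30 matrix over Z this has rank 9, with invariant factors (1,1,1,1,1,1,1,1,1).

Boundary ∂_2: C_2 → C_1 acts by ∂[p,q,r] = [q,r] − [p,r] + [p,q]. For instance
  ∂[0,7,8] = [7,8] − [0,8] + [0,7],
  ∂[0,5,9] = [5,9] − [0,9] + [0,5].
The resulting 30×20 matrix has rank 20, and its Smith normal form has invariant factors (1,1,1,1,1,1,1,1,1,1,1,1,1,1,1,1,1,1,1,2).

Now H_k = ker ∂_k / im ∂_{k+1}, so:

  H_0: rank C_0 − rank ∂_1 = 10 − 9 = 1, and the invariant factors of ∂_1 are all 1, so H_0 = Z.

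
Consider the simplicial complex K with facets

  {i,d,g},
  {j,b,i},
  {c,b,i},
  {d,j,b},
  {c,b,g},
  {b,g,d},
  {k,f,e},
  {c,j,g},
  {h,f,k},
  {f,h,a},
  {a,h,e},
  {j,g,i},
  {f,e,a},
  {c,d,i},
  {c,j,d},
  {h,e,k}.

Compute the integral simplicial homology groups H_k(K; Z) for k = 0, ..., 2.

We work with the vertex ordering a < b < c < d < e < f < g < h < i < j < k. The simplices of K, each written with vertices in increasing order, are:

  0-simplices (11): a, b, c, d, e, f, g, h, i, j, k
  1-simplices (24): ae, af, ah, bc, bd, bg, bi, bj, cd, cg, ci, cj, dg, di, dj, ef, eh, ek, fh, fk, gi, gj, hk, ij
  2-simplices (16): aef, aeh, afh, bcg, bci, bdg, bdj, bij, cdi, cdj, cgj, dgi, efk, ehk, fhk, gij

so the chain groups are C_0 ≅ Z^11, C_1 ≅ Z^24, C_2 ≅ Z^16.

Boundary ∂_1: C_1 → C_0 is given by ∂[p,q] = [q] − [p].
The resulting 11×24 matrix has rank 9, and its Smith normal form has invariant factors (1,1,1,1,1,1,1,1,1).

The boundary map ∂_2: C_2 → C_1 acts by ∂[p,q,r] = [q,r] − [p,r] + [p,q]. For instance
  ∂bcg = cg − bg + bc,
  ∂aef = ef − af + ae.
The 24×16 boundary matrix has rank 15 and Smith normal form diag(1,1,1,1,1,1,1,1,1,1,1,1,1,1,2).

From H_k ≅ ker(∂_k) / im(∂_{k+1}) we obtain:

  H_0: rank C_0 − rank ∂_1 = 11 − 9 = 2, and the invariant factors of ∂_1 are all 1, so H_0 = Z^2.
  H_1: rank ker ∂_1 − rank ∂_2 = (24 − 9) − 15 = 0, and ∂_2 has invariant factor 2 > 1, so H_1 = Z/2.
  H_2: rank ker ∂_2 − rank ∂_3 = (16 − 15) − 0 = 1, and there is no ∂_3, so H_2 = Z.

H_0 = Z^2,  H_1 = Z/2,  H_2 = Z.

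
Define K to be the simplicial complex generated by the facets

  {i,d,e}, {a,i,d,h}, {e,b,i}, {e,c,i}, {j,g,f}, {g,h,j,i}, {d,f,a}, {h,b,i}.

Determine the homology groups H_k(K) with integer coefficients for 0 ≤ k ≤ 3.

H_0 = Z,  H_1 = Z,  H_2 = 0,  H_3 = 0.

Fix the vertex order a < b < c < d < e < f < g < h < i < j and write every simplex with vertices in increasing order. Then dim K = 3 and the simplices of K are:

  0-simplices (10): a, b, c, d, e, f, g, h, i, j
  1-simplices (22): ad, af, ah, ai, be, bh, bi, ce, ci, de, df, dh, di, ei, fg, fj, gh, gi, gj, hi, hj, ij
  2-simplices (14): adf, adh, adi, ahi, bei, bhi, cei, dei, dhi, fgj, ghi, ghj, gij, hij
  3-simplices (2): adhi, ghij

so the chain groups are C_0 ≅ Z^10, C_1 ≅ Z^22, C_2 ≅ Z^14, C_3 ≅ Z^2.

∂_1: C_1 → C_0 sends each edge [p,q] (with p < q) to q − p.
As a 10×22 matrix over Z this has rank 9, with invariant factors (1,1,1,1,1,1,1,1,1).

The boundary map ∂_2: C_2 → C_1 sends each 2-simplex [p,q,r] to [q,r] − [p,r] + [p,q]. For instance
  ∂dhi = hi − di + dh,
  ∂gij = ij − gj + gi.
This gives a 22×14 integer matrix of rank 12; reducing to Smith normal form yields diagonal entries (1,1,1,1,1,1,1,1,1,1,1,1).

Boundary ∂_3: C_3 → C_2 sends each 3-simplex σ to the alternating sum Σ_i (−1)^i (σ with its i-th vertex removed). For instance
  ∂ghij = hij − gij + ghj − ghi,
  ∂adhi = dhi − ahi + adi − adh.
This gives a 14×2 integer matrix of rank 2; reducing to Smith normal form yields diagonal entries (1,1).

From H_k ≅ ker(∂_k) / im(∂_{k+1}) we obtain:

  H_0: rank C_0 − rank ∂_1 = 10 − 9 = 1, and the invariant factors of ∂_1 are all 1, so H_0 = Z.
  H_1: rank ker ∂_1 − rank ∂_2 = (22 − 9) − 12 = 1, and the invariant factors of ∂_2 are all 1, so H_1 = Z.
  H_2: rank ker ∂_2 − rank ∂_3 = (14 − 12) − 2 = 0, and the invariant factors of ∂_3 are all 1, so H_2 = 0.
  H_3: rank ker ∂_3 − rank ∂_4 = (2 − 2) − 0 = 0, and there is no ∂_4, so H_3 = 0.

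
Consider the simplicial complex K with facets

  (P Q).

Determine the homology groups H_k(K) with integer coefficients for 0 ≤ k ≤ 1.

Fix the vertex order P < Q and write every simplex with vertices in increasing order. Then dim K = 1 and the simplices of K are:

  0-simplices (2): P, Q
  1-simplices (1): PQ

so the chain groups are C_0 ≅ Z^2, C_1 ≅ Z^1.

The boundary map ∂_1: C_1 → C_0 is given by ∂[p,q] = [q] − [p].
The resulting 2×1 matrix has rank 1, and its Smith normal form has invariant factors (1).

Reading off H_k = ker ∂_k / im ∂_{k+1}:

  H_0: rank C_0 − rank ∂_1 = 2 − 1 = 1, and the invariant factors of ∂_1 are all 1, so H_0 = Z.
  H_1: rank ker ∂_1 − rank ∂_2 = (1 − 1) − 0 = 0, and there is no ∂_2, so H_1 = 0.

As a check, the Euler characteristic is 2 − 1 = 1, which agrees with 1 − 0 = 1.
(K is a triangulation of the 1-simplex.)

H_0 = Z,  H_1 = 0.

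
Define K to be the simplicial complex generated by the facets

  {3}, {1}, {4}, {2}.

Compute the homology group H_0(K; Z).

H_0 ≅ Z^4.

Fix the vertex order 1 < 2 < 3 < 4 and write every simplex with vertices in increasing order. Then dim K = 0 and the simplices of K are:

  0-simplices (4): [1], [2], [3], [4]

giving chain groups C_0 ≅ Z^4.

From H_k ≅ ker(∂_k) / im(∂_{k+1}) we obtain:

  H_0: rank C_0 − rank ∂_1 = 4 − 0 = 4, and there is no ∂_1, so H_0 ≅ Z^4.

(K is a triangulation of a set of 4 points.)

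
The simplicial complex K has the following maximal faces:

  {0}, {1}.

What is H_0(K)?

H_0 = Z^2.

Take the total order 0 < 1 on the vertex set. Then K (dimension 0) consists of the simplices:

  0-simplices (2): [0], [1]

Hence C_0 ≅ Z^2.

From H_k ≅ ker(∂_k) / im(∂_{k+1}) we obtain:

  H_0: rank C_0 − rank ∂_1 = 2 − 0 = 2, and there is no ∂_1, so H_0 ≅ Z^2.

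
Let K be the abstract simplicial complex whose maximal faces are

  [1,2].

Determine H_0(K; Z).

Take the total order 1 < 2 on the vertex set. Then K (dimension 1) consists of the simplices:

  0-simplices (2): [1], [2]
  1-simplices (1): [1,2]

so the chain groups are C_0 ≅ Z^2, C_1 ≅ Z^1.

Boundary ∂_1: C_1 → C_0 sends each edge [p,q] (with p < q) to q − p. For instance
  ∂[1,2] = [2] − [1].
The resulting 2×1 matrix has rank 1, and its Smith normal form has invariant factors (1).

From H_k ≅ ker(∂_k) / im(∂_{k+1}) we obtain:

  H_0: rank C_0 − rank ∂_1 = 2 − 1 = 1, and the invariant factors of ∂_1 are all 1, so H_0 = Z.

H_0 = Z.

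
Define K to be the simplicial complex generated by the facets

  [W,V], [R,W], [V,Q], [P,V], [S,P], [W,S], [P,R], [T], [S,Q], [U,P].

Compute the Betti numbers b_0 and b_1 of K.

We work with the vertex ordering P < Q < R < S < T < U < V < W. The simplices of K, each written with vertices in increasing order, are:

  0-simplices (8): P, Q, R, S, T, U, V, W
  1-simplices (9): PR, PS, PU, PV, QS, QV, RW, SW, VW

so the chain groups are C_0 ≅ Z^8, C_1 ≅ Z^9.

∂_1: C_1 → C_0 maps an edge to its endpoints' difference, ∂[p,q] = q − p.
The resulting 8×9 matrix has rank 6, and its Smith normal form has invariant factors (1,1,1,1,1,1).

From H_k ≅ ker(∂_k) / im(∂_{k+1}) we obtain:

  H_0: rank C_0 − rank ∂_1 = 8 − 6 = 2, and the invariant factors of ∂_1 are all 1, so H_0 ≅ Z^2.
  H_1: rank ker ∂_1 − rank ∂_2 = (9 − 6) − 0 = 3, and there is no ∂_2, so H_1 ≅ Z^3.

Hence the Betti numbers are b_0 = 2, b_1 = 3.

b_0 = 2, b_1 = 3.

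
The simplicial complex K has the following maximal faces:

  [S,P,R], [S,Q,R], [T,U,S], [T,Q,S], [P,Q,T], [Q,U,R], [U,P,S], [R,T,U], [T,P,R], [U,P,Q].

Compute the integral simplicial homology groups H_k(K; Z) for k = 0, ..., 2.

H_0 = Z,  H_1 = Z_2,  H_2 = 0.

Fix the vertex order P < Q < R < S < T < U and write every simplex with vertices in increasing order. Then dim K = 2 and the simplices of K are:

  0-simplices (6): P, Q, R, S, T, U
  1-simplices (15): PQ, PR, PS, PT, PU, QR, QS, QT, QU, RS, RT, RU, ST, SU, TU
  2-simplices (10): PQT, PQU, PRS, PRT, PSU, QRS, QRU, QST, RTU, STU

so the chain groups are C_0 ≅ Z^6, C_1 ≅ Z^15, C_2 ≅ Z^10.

Boundary ∂_1: C_1 → C_0 maps an edge to its endpoints' difference, ∂[p,q] = q − p.
The 6×15 boundary matrix has rank 5 and Smith normal form diag(1,1,1,1,1).

∂_2: C_2 → C_1 sends each 2-simplex [p,q,r] to [q,r] − [p,r] + [p,q]. For instance
  ∂PRT = RT − PT + PR,
  ∂QRU = RU − QU + QR.
This gives a 15×10 integer matrix of rank 10; reducing to Smith normal form yields diagonal entries (1,1,1,1,1,1,1,1,1,2).

Now H_k = ker ∂_k / im ∂_{k+1}, so:

  H_0: rank C_0 − rank ∂_1 = 6 − 5 = 1, and the invariant factors of ∂_1 are all 1, so H_0 = Z.
  H_1: rank ker ∂_1 − rank ∂_2 = (15 − 5) − 10 = 0, and ∂_2 has invariant factor 2 > 1, so H_1 = Z_2.
  H_2: rank ker ∂_2 − rank ∂_3 = (10 − 10) − 0 = 0, and there is no ∂_3, so H_2 = 0.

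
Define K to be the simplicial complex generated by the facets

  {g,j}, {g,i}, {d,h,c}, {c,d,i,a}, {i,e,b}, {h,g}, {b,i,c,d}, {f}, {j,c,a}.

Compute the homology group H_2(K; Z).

Take the total order a < b < c < d < e < f < g < h < i < j on the vertex set. Then K (dimension 3) consists of the simplices:

  0-simplices (10): a, b, c, d, e, f, g, h, i, j
  1-simplices (18): ac, ad, ai, aj, bc, bd, be, bi, cd, ch, ci, cj, dh, di, ei, gh, gi, gj
  2-simplices (10): acd, aci, acj, adi, bcd, bci, bdi, bei, cdh, cdi
  3-simplices (2): acdi, bcdi

so the chain groups are C_0 ≅ Z^10, C_1 ≅ Z^18, C_2 ≅ Z^10, C_3 ≅ Z^2.

Boundary ∂_1: C_1 → C_0 maps an edge to its endpoints' difference, ∂[p,q] = q − p. For instance
  ∂ai = i − a.
The resulting 10×18 matrix has rank 8, and its Smith normal form has invariant factors (1,1,1,1,1,1,1,1).

∂_2: C_2 → C_1 acts by ∂[p,q,r] = [q,r] − [p,r] + [p,q]. For instance
  ∂bcd = cd − bd + bc,
  ∂bdi = di − bi + bd.
The resulting 18×10 matrix has rank 8, and its Smith normal form has invariant factors (1,1,1,1,1,1,1,1).

Boundary ∂_3: C_3 → C_2 sends each 3-simplex σ to the alternating sum Σ_i (−1)^i (σ with its i-th vertex removed). For instance
  ∂bcdi = cdi − bdi + bci − bcd,
  ∂acdi = cdi − adi + aci − acd.
This gives a 10×2 integer matrix of rank 2; reducing to Smith normal form yields diagonal entries (1,1).

Computing H_k = (kernel of ∂_k) / (image of ∂_{k+1}):

  H_2: rank ker ∂_2 − rank ∂_3 = (10 − 8) − 2 = 0, and the invariant factors of ∂_3 are all 1, so H_2 ≅ 0.

H_2 ≅ 0.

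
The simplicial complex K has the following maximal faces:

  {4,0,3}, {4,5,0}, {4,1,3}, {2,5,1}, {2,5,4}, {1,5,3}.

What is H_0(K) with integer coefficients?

H_0 ≅ Z.

We work with the vertex ordering 0 < 1 < 2 < 3 < 4 < 5. The simplices of K, each written with vertices in increasing order, are:

  0-simplices (6): [0], [1], [2], [3], [4], [5]
  1-simplices (12): [0,3], [0,4], [0,5], [1,2], [1,3], [1,4], [1,5], [2,4], [2,5], [3,4], [3,5], [4,5]
  2-simplices (6): [0,3,4], [0,4,5], [1,2,5], [1,3,4], [1,3,5], [2,4,5]

so the chain groups are C_0 ≅ Z^6, C_1 ≅ Z^12, C_2 ≅ Z^6.

∂_1: C_1 → C_0 is given by ∂[p,q] = [q] − [p]. For instance
  ∂[3,5] = [5] − [3].
As a 6×12 matrix over Z this has rank 5, with invariant factors (1,1,1,1,1).

∂_2: C_2 → C_1 sends each 2-simplex [p,q,r] to [q,r] − [p,r] + [p,q]. For instance
  ∂[2,4,5] = [4,5] − [2,5] + [2,4],
  ∂[0,3,4] = [3,4] − [0,4] + [0,3].
This gives a 12×6 integer matrix of rank 6; reducing to Smith normal form yields diagonal entries (1,1,1,1,1,1).

Computing H_k = (kernel of ∂_k) / (image of ∂_{k+1}):

  H_0: rank C_0 − rank ∂_1 = 6 − 5 = 1, and the invariant factors of ∂_1 are all 1, so H_0 = Z.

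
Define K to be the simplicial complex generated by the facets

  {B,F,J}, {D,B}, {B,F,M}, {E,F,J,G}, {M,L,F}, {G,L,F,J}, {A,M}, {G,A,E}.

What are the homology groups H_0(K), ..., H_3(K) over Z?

Take the total order A < B < D < E < F < G < J < L < M on the vertex set. Then K (dimension 3) consists of the simplices:

  0-simplices (9): A, B, D, E, F, G, J, L, M
  1-simplices (18): AE, AG, AM, BD, BF, BJ, BM, EF, EG, EJ, FG, FJ, FL, FM, GJ, GL, JL, LM
  2-simplices (11): AEG, BFJ, BFM, EFG, EFJ, EGJ, FGJ, FGL, FJL, FLM, GJL
  3-simplices (2): EFGJ, FGJL

Hence C_0 ≅ Z^9, C_1 ≅ Z^18, C_2 ≅ Z^11, C_3 ≅ Z^2.

∂_1: C_1 → C_0 is given by ∂[p,q] = [q] − [p]. For instance
  ∂EJ = J − E.
This gives a 9×18 integer matrix of rank 8; reducing to Smith normal form yields diagonal entries (1,1,1,1,1,1,1,1).

The boundary map ∂_2: C_2 → C_1 sends each 2-simplex [p,q,r] to [q,r] − [p,r] + [p,q]. For instance
  ∂AEG = EG − AG + AE,
  ∂FLM = LM − FM + FL.
The 18×11 boundary matrix has rank 9 and Smith normal form diag(1,1,1,1,1,1,1,1,1).

The boundary map ∂_3: C_3 → C_2 sends each 3-simplex σ to the alternating sum Σ_i (−1)^i (σ with its i-th vertex removed). For instance
  ∂EFGJ = FGJ − EGJ + EFJ − EFG,
  ∂FGJL = GJL − FJL + FGL − FGJ.
The 11×2 boundary matrix has rank 2 and Smith normal form diag(1,1).

Reading off H_k = ker ∂_k / im ∂_{k+1}:

  H_0: rank C_0 − rank ∂_1 = 9 − 8 = 1, and the invariant factors of ∂_1 are all 1, so H_0 ≅ Z.
  H_1: rank ker ∂_1 − rank ∂_2 = (18 − 8) − 9 = 1, and the invariant factors of ∂_2 are all 1, so H_1 ≅ Z.
  H_2: rank ker ∂_2 − rank ∂_3 = (11 − 9) − 2 = 0, and the invariant factors of ∂_3 are all 1, so H_2 ≅ 0.
  H_3: rank ker ∂_3 − rank ∂_4 = (2 − 2) − 0 = 0, and there is no ∂_4, so H_3 ≅ 0.

As a check, the Euler characteristic is 9 − 18 + 11 − 2 = 0, which agrees with 1 − 1 + 0 − 0 = 0.

H_0 = Z,  H_1 = Z,  H_2 = 0,  H_3 = 0.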